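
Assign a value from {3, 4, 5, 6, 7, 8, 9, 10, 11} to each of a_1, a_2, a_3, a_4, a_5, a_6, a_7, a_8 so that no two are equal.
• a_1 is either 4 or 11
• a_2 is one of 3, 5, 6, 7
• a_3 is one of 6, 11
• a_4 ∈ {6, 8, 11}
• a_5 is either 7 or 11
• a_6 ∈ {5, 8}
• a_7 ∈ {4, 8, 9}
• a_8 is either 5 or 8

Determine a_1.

4

The 8 variables together cover exactly {3, 4, 5, 6, 7, 8, 9, 11} — 8 values for 8 variables — and 3 appears only in a_2's list, so a_2 = 3.
The 7 still-open variables together cover exactly {4, 5, 6, 7, 8, 9, 11} — 7 values for 7 variables — and 7 appears only in a_5's list, so a_5 = 7.
The 6 still-open variables together cover exactly {4, 5, 6, 8, 9, 11} — 6 values for 6 variables — and 9 appears only in a_7's list, so a_7 = 9.
The 5 still-open variables together cover exactly {4, 5, 6, 8, 11} — 5 values for 5 variables — and 4 appears only in a_1's list, so a_1 = 4.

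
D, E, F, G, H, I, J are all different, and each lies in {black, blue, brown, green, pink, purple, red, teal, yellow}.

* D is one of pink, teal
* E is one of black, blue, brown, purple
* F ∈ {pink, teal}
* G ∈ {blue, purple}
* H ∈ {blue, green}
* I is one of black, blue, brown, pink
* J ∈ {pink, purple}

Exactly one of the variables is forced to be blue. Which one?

The 7 variables draw from only 7 values {black, blue, brown, green, pink, purple, teal}, so each is used; only H can be green, hence H = green.
D and F share exactly the 2 values {pink, teal}; by pigeonhole those values go to them, so strike pink, teal from I, J.
That leaves J = purple. Remove purple from E, G.
So blue goes to G.

G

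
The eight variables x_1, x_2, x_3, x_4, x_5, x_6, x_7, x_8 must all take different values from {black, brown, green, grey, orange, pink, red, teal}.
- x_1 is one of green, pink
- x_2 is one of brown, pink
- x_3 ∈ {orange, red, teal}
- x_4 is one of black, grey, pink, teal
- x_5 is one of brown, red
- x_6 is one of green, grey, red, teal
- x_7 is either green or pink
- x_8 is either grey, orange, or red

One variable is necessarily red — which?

Among the 8 variables, black fits only x_4 (and all 8 values in {black, brown, green, grey, orange, pink, red, teal} must be used), so x_4 = black.
x_1 and x_7 between them cover only {green, pink} — a naked pair. Remove those values from x_2, x_6.
That leaves x_2 = brown. So x_5 can't be brown.
So red goes to x_5.

x_5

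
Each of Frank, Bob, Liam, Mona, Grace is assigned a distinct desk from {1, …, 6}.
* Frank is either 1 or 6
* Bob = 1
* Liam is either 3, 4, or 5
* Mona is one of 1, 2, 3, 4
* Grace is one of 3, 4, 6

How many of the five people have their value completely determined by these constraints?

2

Bob must be 1 (only option left). So Frank, Mona can't be 1.
That leaves Frank = 6. So Grace can't be 6.
Determined: Frank=6, Bob=1. The other people each still have more than one consistent value. That makes 2.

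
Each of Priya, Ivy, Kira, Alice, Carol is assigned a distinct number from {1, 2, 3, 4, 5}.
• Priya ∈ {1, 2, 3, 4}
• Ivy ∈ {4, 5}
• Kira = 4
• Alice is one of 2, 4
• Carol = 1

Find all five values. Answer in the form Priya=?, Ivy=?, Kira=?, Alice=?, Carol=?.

Priya=3, Ivy=5, Kira=4, Alice=2, Carol=1

Kira has just one choice, so Kira = 4. Eliminate 4 elsewhere: Priya, Ivy, Alice.
Alice's domain is down to {2}, so Alice = 2. Strike 2 from Priya.
Carol's domain is down to {1}, so Carol = 1. So Priya can't be 1.
Priya has just one choice, so Priya = 3.
Ivy must be 5 (only option left).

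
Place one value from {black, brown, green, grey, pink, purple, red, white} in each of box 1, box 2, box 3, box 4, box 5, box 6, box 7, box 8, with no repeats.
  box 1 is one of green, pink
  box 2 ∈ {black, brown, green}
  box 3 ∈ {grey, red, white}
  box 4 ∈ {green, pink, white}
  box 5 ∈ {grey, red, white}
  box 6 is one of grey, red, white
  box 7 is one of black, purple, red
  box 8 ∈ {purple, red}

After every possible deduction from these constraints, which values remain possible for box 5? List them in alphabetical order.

grey, red, white

The 8 variables together cover exactly {black, brown, green, grey, pink, purple, red, white} — 8 values for 8 variables — and brown appears only in box 2's list, so box 2 = brown.
Among the 7 still-open variables, black fits only box 7 (and all 7 values in {black, green, grey, pink, purple, red, white} must be used), so box 7 = black.
The 6 still-open variables together cover exactly {green, grey, pink, purple, red, white} — 6 values for 6 variables — and purple appears only in box 8's list, so box 8 = purple.
box 3, box 5, box 6 between them cover only {grey, red, white} — a naked triple. Remove those values from box 4.
No further eliminations apply; box 5 can still be any of grey, red, white.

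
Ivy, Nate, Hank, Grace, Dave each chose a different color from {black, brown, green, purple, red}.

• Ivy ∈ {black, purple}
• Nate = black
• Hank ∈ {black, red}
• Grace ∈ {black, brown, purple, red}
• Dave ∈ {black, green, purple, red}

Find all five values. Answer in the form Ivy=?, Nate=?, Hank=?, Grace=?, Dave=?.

Nate's domain is down to {black}, so Nate = black. So Ivy, Hank, Grace, Dave can't be black.
Hank's domain is down to {red}, so Hank = red. Remove red from Grace, Dave.
Ivy's domain is down to {purple}, so Ivy = purple. Strike purple from Grace, Dave.
Grace's domain is down to {brown}, so Grace = brown.
Dave's domain is down to {green}, so Dave = green.

Ivy=purple, Nate=black, Hank=red, Grace=brown, Dave=green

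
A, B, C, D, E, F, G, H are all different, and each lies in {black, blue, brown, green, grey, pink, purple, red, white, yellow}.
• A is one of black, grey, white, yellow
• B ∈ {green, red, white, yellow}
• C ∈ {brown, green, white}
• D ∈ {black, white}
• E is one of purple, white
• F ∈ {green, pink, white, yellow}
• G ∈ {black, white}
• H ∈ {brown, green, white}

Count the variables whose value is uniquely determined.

D and G share exactly the 2 values {black, white}; by pigeonhole those values go to them, so strike black, white from A, B, C, E, F, H.
That leaves E = purple.
C and H between them cover only {brown, green} — a naked pair. Remove those values from B, F.
Determined: E=purple. The other variables each still have more than one consistent value. That makes 1.

1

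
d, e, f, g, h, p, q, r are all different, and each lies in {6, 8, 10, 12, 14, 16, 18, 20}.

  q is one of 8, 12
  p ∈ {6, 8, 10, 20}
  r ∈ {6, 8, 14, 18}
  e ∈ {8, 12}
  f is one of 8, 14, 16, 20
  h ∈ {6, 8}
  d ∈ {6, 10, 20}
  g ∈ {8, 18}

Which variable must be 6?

The 8 variables together cover exactly {6, 8, 10, 12, 14, 16, 18, 20} — 8 values for 8 variables — and 16 appears only in f's list, so f = 16.
Among the 7 still-open variables, 14 fits only r (and all 7 values in {6, 8, 10, 12, 14, 18, 20} must be used), so r = 14.
Among the 6 still-open variables, 18 fits only g (and all 6 values in {6, 8, 10, 12, 18, 20} must be used), so g = 18.
The 2 variables e and q are confined to {8, 12}, which locks those values in; drop them from h, p.
So 6 goes to h.

h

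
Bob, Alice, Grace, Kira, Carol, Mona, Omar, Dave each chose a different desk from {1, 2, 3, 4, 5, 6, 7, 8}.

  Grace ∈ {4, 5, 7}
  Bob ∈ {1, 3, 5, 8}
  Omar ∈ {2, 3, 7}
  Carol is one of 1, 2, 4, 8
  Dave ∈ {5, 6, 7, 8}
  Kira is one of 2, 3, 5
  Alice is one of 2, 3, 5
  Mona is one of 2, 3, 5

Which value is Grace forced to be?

4

The 8 variables draw from only 8 values {1, 2, 3, 4, 5, 6, 7, 8}, so each is used; only Dave can be 6, hence Dave = 6.
Alice, Kira, Mona between them cover only {2, 3, 5} — a naked triple. Remove those values from Bob, Grace, Carol, Omar.
Omar must be 7 (only option left). So Grace can't be 7.
So Grace = 4.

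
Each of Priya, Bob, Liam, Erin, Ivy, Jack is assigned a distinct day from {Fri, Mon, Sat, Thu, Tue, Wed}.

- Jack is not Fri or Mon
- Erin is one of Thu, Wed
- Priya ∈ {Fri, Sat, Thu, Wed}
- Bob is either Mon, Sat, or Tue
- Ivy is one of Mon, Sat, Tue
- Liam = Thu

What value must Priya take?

Fri

Liam must be Thu (only option left). So Priya, Erin, Jack can't be Thu.
That leaves Erin = Wed. Strike Wed from Priya, Jack.
The 4 still-open variables together cover exactly {Fri, Mon, Sat, Tue} — 4 values for 4 variables — and Fri appears only in Priya's list, so Priya = Fri.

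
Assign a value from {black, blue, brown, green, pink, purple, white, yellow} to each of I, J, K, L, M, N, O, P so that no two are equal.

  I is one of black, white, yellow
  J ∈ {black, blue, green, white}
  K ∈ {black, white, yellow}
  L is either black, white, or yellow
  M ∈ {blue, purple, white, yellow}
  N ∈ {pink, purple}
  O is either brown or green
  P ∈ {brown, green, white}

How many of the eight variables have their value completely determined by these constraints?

The 8 variables draw from only 8 values {black, blue, brown, green, pink, purple, white, yellow}, so each is used; only N can be pink, hence N = pink.
The 7 still-open variables together cover exactly {black, blue, brown, green, purple, white, yellow} — 7 values for 7 variables — and purple appears only in M's list, so M = purple.
Among the 6 still-open variables, blue fits only J (and all 6 values in {black, blue, brown, green, white, yellow} must be used), so J = blue.
I, K, L between them cover only {black, white, yellow} — a naked triple. Remove those values from P.
Determined: J=blue, M=purple, N=pink. The other variables each still have more than one consistent value. That makes 3.

3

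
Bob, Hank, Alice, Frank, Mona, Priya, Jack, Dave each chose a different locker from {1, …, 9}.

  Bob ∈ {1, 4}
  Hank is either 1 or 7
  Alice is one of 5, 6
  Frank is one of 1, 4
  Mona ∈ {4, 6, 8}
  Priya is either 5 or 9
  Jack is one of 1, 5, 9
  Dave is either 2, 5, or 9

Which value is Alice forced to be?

6

The 8 variables together cover exactly {1, 2, 4, 5, 6, 7, 8, 9} — 8 values for 8 variables — and 2 appears only in Dave's list, so Dave = 2.
The 7 still-open variables draw from only 7 values {1, 4, 5, 6, 7, 8, 9}, so each is used; only Hank can be 7, hence Hank = 7.
Among the 6 still-open variables, 8 fits only Mona (and all 6 values in {1, 4, 5, 6, 8, 9} must be used), so Mona = 8.
Among the 5 still-open variables, 6 fits only Alice (and all 5 values in {1, 4, 5, 6, 9} must be used), so Alice = 6.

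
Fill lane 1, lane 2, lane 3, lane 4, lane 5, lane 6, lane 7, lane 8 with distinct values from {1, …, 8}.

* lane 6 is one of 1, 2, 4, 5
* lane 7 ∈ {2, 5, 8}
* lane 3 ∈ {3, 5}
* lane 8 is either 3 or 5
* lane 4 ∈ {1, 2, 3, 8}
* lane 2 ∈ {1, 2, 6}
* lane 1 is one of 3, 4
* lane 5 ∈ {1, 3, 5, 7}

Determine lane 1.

4

Among the 8 variables, 6 fits only lane 2 (and all 8 values in {1, 2, 3, 4, 5, 6, 7, 8} must be used), so lane 2 = 6.
The 7 still-open variables together cover exactly {1, 2, 3, 4, 5, 7, 8} — 7 values for 7 variables — and 7 appears only in lane 5's list, so lane 5 = 7.
lane 3 and lane 8 between them cover only {3, 5} — a naked pair. Remove those values from lane 1, lane 4, lane 6, lane 7.
So lane 1 = 4.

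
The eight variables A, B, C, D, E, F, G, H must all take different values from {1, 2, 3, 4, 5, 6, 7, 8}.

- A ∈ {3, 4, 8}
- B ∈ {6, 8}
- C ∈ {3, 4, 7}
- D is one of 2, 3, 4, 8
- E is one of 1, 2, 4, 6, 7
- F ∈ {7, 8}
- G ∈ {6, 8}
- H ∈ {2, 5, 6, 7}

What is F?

The 8 variables draw from only 8 values {1, 2, 3, 4, 5, 6, 7, 8}, so each is used; only E can be 1, hence E = 1.
The 7 still-open variables draw from only 7 values {2, 3, 4, 5, 6, 7, 8}, so each is used; only H can be 5, hence H = 5.
Among the 6 still-open variables, 2 fits only D (and all 6 values in {2, 3, 4, 6, 7, 8} must be used), so D = 2.
B and G share exactly the 2 values {6, 8}; by pigeonhole those values go to them, so strike 6, 8 from A, F.
So F = 7.

7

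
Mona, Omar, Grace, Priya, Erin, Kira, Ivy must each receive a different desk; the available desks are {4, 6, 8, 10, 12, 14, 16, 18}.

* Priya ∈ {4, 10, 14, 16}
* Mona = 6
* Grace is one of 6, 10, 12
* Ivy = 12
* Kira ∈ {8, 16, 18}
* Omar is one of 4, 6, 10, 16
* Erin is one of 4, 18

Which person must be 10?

Grace

Mona has just one choice, so Mona = 6. Remove 6 from Omar, Grace.
Ivy must be 12 (only option left). Strike 12 from Grace.
So 10 goes to Grace.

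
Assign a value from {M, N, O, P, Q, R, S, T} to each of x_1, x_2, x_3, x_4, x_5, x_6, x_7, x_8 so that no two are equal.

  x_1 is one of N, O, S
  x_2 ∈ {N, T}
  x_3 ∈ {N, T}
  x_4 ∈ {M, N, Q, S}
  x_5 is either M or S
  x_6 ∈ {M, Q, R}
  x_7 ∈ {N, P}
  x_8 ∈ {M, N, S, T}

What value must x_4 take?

Q

The 8 variables together cover exactly {M, N, O, P, Q, R, S, T} — 8 values for 8 variables — and O appears only in x_1's list, so x_1 = O.
The 7 still-open variables draw from only 7 values {M, N, P, Q, R, S, T}, so each is used; only x_7 can be P, hence x_7 = P.
The 6 still-open variables draw from only 6 values {M, N, Q, R, S, T}, so each is used; only x_6 can be R, hence x_6 = R.
The 5 still-open variables together cover exactly {M, N, Q, S, T} — 5 values for 5 variables — and Q appears only in x_4's list, so x_4 = Q.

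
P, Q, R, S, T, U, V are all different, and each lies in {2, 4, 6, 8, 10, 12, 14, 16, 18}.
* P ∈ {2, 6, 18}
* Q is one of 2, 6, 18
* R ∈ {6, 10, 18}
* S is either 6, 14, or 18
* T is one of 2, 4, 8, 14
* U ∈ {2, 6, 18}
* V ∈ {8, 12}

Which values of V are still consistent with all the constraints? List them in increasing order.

The 3 variables P, Q, U are confined to {2, 6, 18}, which locks those values in; drop them from R, S, T.
R has just one choice, so R = 10.
S has just one choice, so S = 14. So T can't be 14.
No further eliminations apply; V can still be any of 8, 12.

8, 12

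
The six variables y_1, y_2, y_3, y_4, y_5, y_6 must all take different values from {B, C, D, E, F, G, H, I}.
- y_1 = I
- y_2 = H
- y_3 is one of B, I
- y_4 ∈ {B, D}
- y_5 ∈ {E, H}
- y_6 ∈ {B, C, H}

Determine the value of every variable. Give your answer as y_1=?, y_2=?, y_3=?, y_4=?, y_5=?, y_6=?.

y_1's domain is down to {I}, so y_1 = I. Strike I from y_3.
y_2's domain is down to {H}, so y_2 = H. Strike H from y_5, y_6.
y_3 has just one choice, so y_3 = B. Eliminate B elsewhere: y_4, y_6.
y_4 must be D (only option left).
y_5 has just one choice, so y_5 = E.
That leaves y_6 = C.

y_1=I, y_2=H, y_3=B, y_4=D, y_5=E, y_6=C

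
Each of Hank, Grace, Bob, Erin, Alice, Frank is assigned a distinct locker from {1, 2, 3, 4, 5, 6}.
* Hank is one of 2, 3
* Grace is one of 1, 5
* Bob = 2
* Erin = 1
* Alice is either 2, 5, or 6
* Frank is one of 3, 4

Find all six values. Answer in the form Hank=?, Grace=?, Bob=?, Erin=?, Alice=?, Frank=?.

Hank=3, Grace=5, Bob=2, Erin=1, Alice=6, Frank=4

Bob has just one choice, so Bob = 2. Strike 2 from Hank, Alice.
Erin must be 1 (only option left). Strike 1 from Grace.
Hank must be 3 (only option left). Remove 3 from Frank.
That leaves Grace = 5. Eliminate 5 elsewhere: Alice.
Alice's domain is down to {6}, so Alice = 6.
That leaves Frank = 4.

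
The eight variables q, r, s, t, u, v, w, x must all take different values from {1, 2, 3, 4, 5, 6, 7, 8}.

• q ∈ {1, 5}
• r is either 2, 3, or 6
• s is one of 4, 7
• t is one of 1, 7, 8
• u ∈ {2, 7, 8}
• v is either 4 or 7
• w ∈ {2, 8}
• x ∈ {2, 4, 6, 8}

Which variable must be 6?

x

The 8 variables draw from only 8 values {1, 2, 3, 4, 5, 6, 7, 8}, so each is used; only r can be 3, hence r = 3.
Among the 7 still-open variables, 5 fits only q (and all 7 values in {1, 2, 4, 5, 6, 7, 8} must be used), so q = 5.
The 6 still-open variables together cover exactly {1, 2, 4, 6, 7, 8} — 6 values for 6 variables — and 1 appears only in t's list, so t = 1.
Among the 5 still-open variables, 6 fits only x (and all 5 values in {2, 4, 6, 7, 8} must be used), so x = 6.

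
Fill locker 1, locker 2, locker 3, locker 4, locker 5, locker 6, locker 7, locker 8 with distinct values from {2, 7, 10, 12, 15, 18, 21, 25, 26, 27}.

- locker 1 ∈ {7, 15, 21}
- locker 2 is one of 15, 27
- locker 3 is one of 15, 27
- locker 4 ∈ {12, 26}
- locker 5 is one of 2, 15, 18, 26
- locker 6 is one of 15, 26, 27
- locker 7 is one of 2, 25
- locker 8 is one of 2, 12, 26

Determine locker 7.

locker 2 and locker 3 between them cover only {15, 27} — a naked pair. Remove those values from locker 1, locker 5, locker 6.
That leaves locker 6 = 26. Strike 26 from locker 4, locker 5, locker 8.
That leaves locker 4 = 12. So locker 8 can't be 12.
locker 8 must be 2 (only option left). So locker 5, locker 7 can't be 2.
So locker 7 = 25.

25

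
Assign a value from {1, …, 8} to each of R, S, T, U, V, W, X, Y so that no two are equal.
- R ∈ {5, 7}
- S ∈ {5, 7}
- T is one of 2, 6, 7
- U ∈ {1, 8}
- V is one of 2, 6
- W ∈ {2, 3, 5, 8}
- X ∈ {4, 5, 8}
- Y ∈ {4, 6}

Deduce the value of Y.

4

The 8 variables draw from only 8 values {1, 2, 3, 4, 5, 6, 7, 8}, so each is used; only U can be 1, hence U = 1.
The 7 still-open variables draw from only 7 values {2, 3, 4, 5, 6, 7, 8}, so each is used; only W can be 3, hence W = 3.
The 6 still-open variables together cover exactly {2, 4, 5, 6, 7, 8} — 6 values for 6 variables — and 8 appears only in X's list, so X = 8.
The 5 still-open variables together cover exactly {2, 4, 5, 6, 7} — 5 values for 5 variables — and 4 appears only in Y's list, so Y = 4.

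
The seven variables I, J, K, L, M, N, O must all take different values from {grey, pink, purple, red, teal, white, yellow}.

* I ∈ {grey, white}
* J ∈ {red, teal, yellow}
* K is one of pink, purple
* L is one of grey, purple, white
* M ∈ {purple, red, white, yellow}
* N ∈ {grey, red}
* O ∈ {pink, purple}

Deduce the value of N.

Among the 7 variables, teal fits only J (and all 7 values in {grey, pink, purple, red, teal, white, yellow} must be used), so J = teal.
The 6 still-open variables draw from only 6 values {grey, pink, purple, red, white, yellow}, so each is used; only M can be yellow, hence M = yellow.
Among the 5 still-open variables, red fits only N (and all 5 values in {grey, pink, purple, red, white} must be used), so N = red.

red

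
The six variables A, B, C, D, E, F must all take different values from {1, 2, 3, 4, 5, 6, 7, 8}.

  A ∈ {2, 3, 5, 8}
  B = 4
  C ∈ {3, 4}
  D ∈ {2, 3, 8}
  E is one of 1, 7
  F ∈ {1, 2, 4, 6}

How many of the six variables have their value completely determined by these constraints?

2

B's domain is down to {4}, so B = 4. Strike 4 from C, F.
C must be 3 (only option left). Remove 3 from A, D.
Determined: B=4, C=3. The other variables each still have more than one consistent value. That makes 2.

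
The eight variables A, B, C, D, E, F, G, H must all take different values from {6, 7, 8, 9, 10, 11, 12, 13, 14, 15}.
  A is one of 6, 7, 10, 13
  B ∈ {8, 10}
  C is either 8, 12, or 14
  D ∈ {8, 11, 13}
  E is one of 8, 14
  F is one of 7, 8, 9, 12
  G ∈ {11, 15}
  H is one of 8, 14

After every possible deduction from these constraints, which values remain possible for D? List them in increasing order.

11, 13

E and H share exactly the 2 values {8, 14}; by pigeonhole those values go to them, so strike 8, 14 from B, C, D, F.
That leaves B = 10. Remove 10 from A.
C has just one choice, so C = 12. Remove 12 from F.
No further eliminations apply; D can still be any of 11, 13.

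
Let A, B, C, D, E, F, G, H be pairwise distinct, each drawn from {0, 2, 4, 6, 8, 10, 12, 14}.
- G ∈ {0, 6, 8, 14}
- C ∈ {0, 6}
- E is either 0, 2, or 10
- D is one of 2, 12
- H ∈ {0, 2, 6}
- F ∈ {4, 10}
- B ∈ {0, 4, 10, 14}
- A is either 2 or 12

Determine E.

The 8 variables together cover exactly {0, 2, 4, 6, 8, 10, 12, 14} — 8 values for 8 variables — and 8 appears only in G's list, so G = 8.
The 7 still-open variables together cover exactly {0, 2, 4, 6, 10, 12, 14} — 7 values for 7 variables — and 14 appears only in B's list, so B = 14.
Among the 6 still-open variables, 4 fits only F (and all 6 values in {0, 2, 4, 6, 10, 12} must be used), so F = 4.
Among the 5 still-open variables, 10 fits only E (and all 5 values in {0, 2, 6, 10, 12} must be used), so E = 10.

10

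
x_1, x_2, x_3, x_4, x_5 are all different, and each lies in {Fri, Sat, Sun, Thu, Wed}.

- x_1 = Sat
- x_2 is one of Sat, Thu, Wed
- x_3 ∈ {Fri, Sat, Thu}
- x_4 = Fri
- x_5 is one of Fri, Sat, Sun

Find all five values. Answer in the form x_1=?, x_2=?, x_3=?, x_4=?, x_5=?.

x_1=Sat, x_2=Wed, x_3=Thu, x_4=Fri, x_5=Sun

x_1 must be Sat (only option left). So x_2, x_3, x_5 can't be Sat.
That leaves x_4 = Fri. Strike Fri from x_3, x_5.
That leaves x_5 = Sun.
That leaves x_3 = Thu. Remove Thu from x_2.
That leaves x_2 = Wed.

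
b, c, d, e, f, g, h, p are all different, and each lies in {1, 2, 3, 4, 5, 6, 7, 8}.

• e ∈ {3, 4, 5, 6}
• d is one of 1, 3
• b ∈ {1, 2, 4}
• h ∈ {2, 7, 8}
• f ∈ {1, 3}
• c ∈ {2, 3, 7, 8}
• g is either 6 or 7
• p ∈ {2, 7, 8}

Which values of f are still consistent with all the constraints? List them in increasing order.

1, 3

Among the 8 variables, 5 fits only e (and all 8 values in {1, 2, 3, 4, 5, 6, 7, 8} must be used), so e = 5.
The 7 still-open variables draw from only 7 values {1, 2, 3, 4, 6, 7, 8}, so each is used; only b can be 4, hence b = 4.
Among the 6 still-open variables, 6 fits only g (and all 6 values in {1, 2, 3, 6, 7, 8} must be used), so g = 6.
The 2 variables d and f are confined to {1, 3}, which locks those values in; drop them from c.
No further eliminations apply; f can still be any of 1, 3.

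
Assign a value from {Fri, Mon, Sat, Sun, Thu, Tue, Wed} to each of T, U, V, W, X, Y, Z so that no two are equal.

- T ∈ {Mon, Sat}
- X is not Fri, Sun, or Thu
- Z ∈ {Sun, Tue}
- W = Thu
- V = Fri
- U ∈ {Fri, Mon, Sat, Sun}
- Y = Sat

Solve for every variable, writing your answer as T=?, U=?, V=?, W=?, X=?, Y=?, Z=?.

T=Mon, U=Sun, V=Fri, W=Thu, X=Wed, Y=Sat, Z=Tue

V has just one choice, so V = Fri. So U can't be Fri.
That leaves W = Thu.
Y has just one choice, so Y = Sat. Eliminate Sat elsewhere: T, U, X.
T must be Mon (only option left). Eliminate Mon elsewhere: U, X.
That leaves U = Sun. Eliminate Sun elsewhere: Z.
That leaves Z = Tue. Remove Tue from X.
X's domain is down to {Wed}, so X = Wed.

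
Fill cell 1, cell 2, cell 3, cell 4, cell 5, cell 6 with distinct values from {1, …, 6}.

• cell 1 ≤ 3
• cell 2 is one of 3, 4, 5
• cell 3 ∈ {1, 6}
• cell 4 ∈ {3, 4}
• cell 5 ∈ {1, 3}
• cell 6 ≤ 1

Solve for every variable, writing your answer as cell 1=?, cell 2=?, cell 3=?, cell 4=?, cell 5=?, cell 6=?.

cell 6's domain is down to {1}, so cell 6 = 1. Remove 1 from cell 1, cell 3, cell 5.
cell 3 has just one choice, so cell 3 = 6.
That leaves cell 5 = 3. Eliminate 3 elsewhere: cell 1, cell 2, cell 4.
cell 1 has just one choice, so cell 1 = 2.
cell 4 must be 4 (only option left). Strike 4 from cell 2.
cell 2 must be 5 (only option left).

cell 1=2, cell 2=5, cell 3=6, cell 4=4, cell 5=3, cell 6=1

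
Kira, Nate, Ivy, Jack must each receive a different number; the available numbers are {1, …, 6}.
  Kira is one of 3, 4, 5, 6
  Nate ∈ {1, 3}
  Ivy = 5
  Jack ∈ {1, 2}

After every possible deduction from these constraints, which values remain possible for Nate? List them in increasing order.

Ivy must be 5 (only option left). Remove 5 from Kira.
No further eliminations apply; Nate can still be any of 1, 3.

1, 3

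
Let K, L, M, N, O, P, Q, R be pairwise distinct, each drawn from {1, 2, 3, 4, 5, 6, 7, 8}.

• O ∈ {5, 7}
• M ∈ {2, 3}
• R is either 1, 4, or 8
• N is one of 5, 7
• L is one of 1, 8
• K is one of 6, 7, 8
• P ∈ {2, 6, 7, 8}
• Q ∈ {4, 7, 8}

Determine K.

6

Among the 8 variables, 3 fits only M (and all 8 values in {1, 2, 3, 4, 5, 6, 7, 8} must be used), so M = 3.
The 7 still-open variables together cover exactly {1, 2, 4, 5, 6, 7, 8} — 7 values for 7 variables — and 2 appears only in P's list, so P = 2.
The 6 still-open variables draw from only 6 values {1, 4, 5, 6, 7, 8}, so each is used; only K can be 6, hence K = 6.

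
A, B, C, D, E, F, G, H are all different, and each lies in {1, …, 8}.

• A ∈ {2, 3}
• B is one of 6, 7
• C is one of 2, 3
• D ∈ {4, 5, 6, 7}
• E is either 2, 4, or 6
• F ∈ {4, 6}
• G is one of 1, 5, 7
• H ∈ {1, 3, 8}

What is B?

7

Among the 8 variables, 8 fits only H (and all 8 values in {1, 2, 3, 4, 5, 6, 7, 8} must be used), so H = 8.
Among the 7 still-open variables, 1 fits only G (and all 7 values in {1, 2, 3, 4, 5, 6, 7} must be used), so G = 1.
Among the 6 still-open variables, 5 fits only D (and all 6 values in {2, 3, 4, 5, 6, 7} must be used), so D = 5.
The 5 still-open variables together cover exactly {2, 3, 4, 6, 7} — 5 values for 5 variables — and 7 appears only in B's list, so B = 7.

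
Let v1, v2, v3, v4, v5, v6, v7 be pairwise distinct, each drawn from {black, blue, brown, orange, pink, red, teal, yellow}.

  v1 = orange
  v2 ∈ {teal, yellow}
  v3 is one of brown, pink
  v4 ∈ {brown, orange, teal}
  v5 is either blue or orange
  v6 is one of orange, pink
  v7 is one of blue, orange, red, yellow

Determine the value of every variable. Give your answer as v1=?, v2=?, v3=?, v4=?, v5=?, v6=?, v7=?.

v1=orange, v2=yellow, v3=brown, v4=teal, v5=blue, v6=pink, v7=red

v1's domain is down to {orange}, so v1 = orange. Remove orange from v4, v5, v6, v7.
v5's domain is down to {blue}, so v5 = blue. Eliminate blue elsewhere: v7.
That leaves v6 = pink. Strike pink from v3.
v3's domain is down to {brown}, so v3 = brown. Remove brown from v4.
v4 has just one choice, so v4 = teal. So v2 can't be teal.
That leaves v2 = yellow. So v7 can't be yellow.
v7 has just one choice, so v7 = red.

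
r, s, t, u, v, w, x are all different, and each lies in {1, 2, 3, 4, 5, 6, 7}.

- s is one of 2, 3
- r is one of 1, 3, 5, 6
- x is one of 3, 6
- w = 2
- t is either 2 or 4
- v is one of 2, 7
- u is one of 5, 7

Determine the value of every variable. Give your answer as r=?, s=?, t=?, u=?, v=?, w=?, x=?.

w has just one choice, so w = 2. Remove 2 from s, t, v.
s has just one choice, so s = 3. Strike 3 from r, x.
t must be 4 (only option left).
v has just one choice, so v = 7. Strike 7 from u.
x's domain is down to {6}, so x = 6. So r can't be 6.
u must be 5 (only option left). So r can't be 5.
r must be 1 (only option left).

r=1, s=3, t=4, u=5, v=7, w=2, x=6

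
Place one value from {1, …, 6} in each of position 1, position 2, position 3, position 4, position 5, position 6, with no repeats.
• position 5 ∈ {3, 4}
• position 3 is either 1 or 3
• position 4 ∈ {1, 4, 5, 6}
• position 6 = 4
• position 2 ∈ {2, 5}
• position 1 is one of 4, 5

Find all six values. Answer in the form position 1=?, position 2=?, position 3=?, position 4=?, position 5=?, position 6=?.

position 6 must be 4 (only option left). Strike 4 from position 1, position 4, position 5.
position 1 must be 5 (only option left). So position 2, position 4 can't be 5.
position 2's domain is down to {2}, so position 2 = 2.
That leaves position 5 = 3. So position 3 can't be 3.
That leaves position 3 = 1. Eliminate 1 elsewhere: position 4.
position 4 must be 6 (only option left).

position 1=5, position 2=2, position 3=1, position 4=6, position 5=3, position 6=4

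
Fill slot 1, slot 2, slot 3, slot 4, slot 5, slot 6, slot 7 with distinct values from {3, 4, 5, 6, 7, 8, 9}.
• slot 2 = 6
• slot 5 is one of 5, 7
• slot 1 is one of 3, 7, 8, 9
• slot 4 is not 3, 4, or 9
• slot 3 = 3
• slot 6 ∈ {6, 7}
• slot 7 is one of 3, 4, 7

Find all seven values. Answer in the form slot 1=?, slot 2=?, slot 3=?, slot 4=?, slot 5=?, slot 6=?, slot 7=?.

slot 2 has just one choice, so slot 2 = 6. So slot 4, slot 6 can't be 6.
slot 3 has just one choice, so slot 3 = 3. Remove 3 from slot 1, slot 7.
slot 6 has just one choice, so slot 6 = 7. Eliminate 7 elsewhere: slot 1, slot 4, slot 5, slot 7.
slot 7 has just one choice, so slot 7 = 4.
That leaves slot 5 = 5. So slot 4 can't be 5.
slot 4 has just one choice, so slot 4 = 8. Strike 8 from slot 1.
slot 1 must be 9 (only option left).

slot 1=9, slot 2=6, slot 3=3, slot 4=8, slot 5=5, slot 6=7, slot 7=4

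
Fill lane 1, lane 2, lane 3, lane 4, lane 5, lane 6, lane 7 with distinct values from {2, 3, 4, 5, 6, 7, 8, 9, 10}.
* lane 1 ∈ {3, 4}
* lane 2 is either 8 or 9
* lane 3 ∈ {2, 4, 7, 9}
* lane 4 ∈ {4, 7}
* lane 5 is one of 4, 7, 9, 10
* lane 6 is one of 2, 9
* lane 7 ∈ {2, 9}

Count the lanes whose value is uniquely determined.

3

The 7 variables draw from only 7 values {2, 3, 4, 7, 8, 9, 10}, so each is used; only lane 1 can be 3, hence lane 1 = 3.
The 6 still-open variables together cover exactly {2, 4, 7, 8, 9, 10} — 6 values for 6 variables — and 8 appears only in lane 2's list, so lane 2 = 8.
Among the 5 still-open variables, 10 fits only lane 5 (and all 5 values in {2, 4, 7, 9, 10} must be used), so lane 5 = 10.
lane 6 and lane 7 between them cover only {2, 9} — a naked pair. Remove those values from lane 3.
Determined: lane 1=3, lane 2=8, lane 5=10. The other lanes each still have more than one consistent value. That makes 3.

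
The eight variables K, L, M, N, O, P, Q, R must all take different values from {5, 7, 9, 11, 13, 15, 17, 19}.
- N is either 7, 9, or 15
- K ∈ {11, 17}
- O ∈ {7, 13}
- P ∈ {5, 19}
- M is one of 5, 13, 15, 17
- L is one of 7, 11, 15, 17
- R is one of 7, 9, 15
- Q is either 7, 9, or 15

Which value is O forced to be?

13

Among the 8 variables, 19 fits only P (and all 8 values in {5, 7, 9, 11, 13, 15, 17, 19} must be used), so P = 19.
The 7 still-open variables draw from only 7 values {5, 7, 9, 11, 13, 15, 17}, so each is used; only M can be 5, hence M = 5.
Among the 6 still-open variables, 13 fits only O (and all 6 values in {7, 9, 11, 13, 15, 17} must be used), so O = 13.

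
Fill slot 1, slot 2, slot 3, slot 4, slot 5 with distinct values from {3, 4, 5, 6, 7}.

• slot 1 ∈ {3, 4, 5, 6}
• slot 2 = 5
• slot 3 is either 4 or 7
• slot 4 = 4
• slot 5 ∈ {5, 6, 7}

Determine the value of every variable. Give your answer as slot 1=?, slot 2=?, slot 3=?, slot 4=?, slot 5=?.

slot 2 must be 5 (only option left). Eliminate 5 elsewhere: slot 1, slot 5.
slot 4's domain is down to {4}, so slot 4 = 4. Eliminate 4 elsewhere: slot 1, slot 3.
slot 3's domain is down to {7}, so slot 3 = 7. Eliminate 7 elsewhere: slot 5.
slot 5 must be 6 (only option left). Eliminate 6 elsewhere: slot 1.
That leaves slot 1 = 3.

slot 1=3, slot 2=5, slot 3=7, slot 4=4, slot 5=6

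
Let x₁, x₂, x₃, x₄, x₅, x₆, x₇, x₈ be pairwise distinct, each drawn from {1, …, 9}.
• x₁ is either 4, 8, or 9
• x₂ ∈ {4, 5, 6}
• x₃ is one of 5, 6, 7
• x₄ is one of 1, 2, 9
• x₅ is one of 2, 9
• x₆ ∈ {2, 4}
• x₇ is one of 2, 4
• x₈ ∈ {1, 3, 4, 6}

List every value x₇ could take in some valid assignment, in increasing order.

2, 4

x₆ and x₇ between them cover only {2, 4} — a naked pair. Remove those values from x₁, x₂, x₄, x₅, x₈.
x₅ has just one choice, so x₅ = 9. So x₁, x₄ can't be 9.
That leaves x₁ = 8.
That leaves x₄ = 1. Remove 1 from x₈.
No further eliminations apply; x₇ can still be any of 2, 4.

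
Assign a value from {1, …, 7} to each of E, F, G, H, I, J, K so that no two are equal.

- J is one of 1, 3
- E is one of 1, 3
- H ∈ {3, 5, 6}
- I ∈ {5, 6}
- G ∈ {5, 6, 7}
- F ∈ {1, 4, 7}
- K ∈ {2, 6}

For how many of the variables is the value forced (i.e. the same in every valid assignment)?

Among the 7 variables, 2 fits only K (and all 7 values in {1, 2, 3, 4, 5, 6, 7} must be used), so K = 2.
The 6 still-open variables draw from only 6 values {1, 3, 4, 5, 6, 7}, so each is used; only F can be 4, hence F = 4.
The 5 still-open variables draw from only 5 values {1, 3, 5, 6, 7}, so each is used; only G can be 7, hence G = 7.
E and J share exactly the 2 values {1, 3}; by pigeonhole those values go to them, so strike 1, 3 from H.
Determined: F=4, G=7, K=2. The other variables each still have more than one consistent value. That makes 3.

3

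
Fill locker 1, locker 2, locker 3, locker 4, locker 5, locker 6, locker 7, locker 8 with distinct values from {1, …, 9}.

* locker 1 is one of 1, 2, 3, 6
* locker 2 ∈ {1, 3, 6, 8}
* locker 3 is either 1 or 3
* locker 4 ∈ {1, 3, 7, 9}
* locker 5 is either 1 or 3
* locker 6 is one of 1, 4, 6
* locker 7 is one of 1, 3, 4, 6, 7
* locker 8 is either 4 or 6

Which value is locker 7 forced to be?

7

Among the 8 variables, 2 fits only locker 1 (and all 8 values in {1, 2, 3, 4, 6, 7, 8, 9} must be used), so locker 1 = 2.
The 7 still-open variables together cover exactly {1, 3, 4, 6, 7, 8, 9} — 7 values for 7 variables — and 8 appears only in locker 2's list, so locker 2 = 8.
The 6 still-open variables together cover exactly {1, 3, 4, 6, 7, 9} — 6 values for 6 variables — and 9 appears only in locker 4's list, so locker 4 = 9.
The 5 still-open variables draw from only 5 values {1, 3, 4, 6, 7}, so each is used; only locker 7 can be 7, hence locker 7 = 7.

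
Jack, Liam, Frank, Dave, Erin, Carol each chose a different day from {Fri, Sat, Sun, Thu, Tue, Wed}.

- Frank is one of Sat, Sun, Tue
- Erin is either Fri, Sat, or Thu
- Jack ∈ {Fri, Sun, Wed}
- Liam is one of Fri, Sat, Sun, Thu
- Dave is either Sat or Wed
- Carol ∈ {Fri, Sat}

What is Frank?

Tue

The 6 variables draw from only 6 values {Fri, Sat, Sun, Thu, Tue, Wed}, so each is used; only Frank can be Tue, hence Frank = Tue.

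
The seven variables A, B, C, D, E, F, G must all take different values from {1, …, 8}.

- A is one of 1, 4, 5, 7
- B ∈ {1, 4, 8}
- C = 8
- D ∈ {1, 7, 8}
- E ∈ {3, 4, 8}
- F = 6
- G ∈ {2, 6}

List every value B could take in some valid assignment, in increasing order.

1, 4

C's domain is down to {8}, so C = 8. Eliminate 8 elsewhere: B, D, E.
F's domain is down to {6}, so F = 6. Eliminate 6 elsewhere: G.
G has just one choice, so G = 2.
No further eliminations apply; B can still be any of 1, 4.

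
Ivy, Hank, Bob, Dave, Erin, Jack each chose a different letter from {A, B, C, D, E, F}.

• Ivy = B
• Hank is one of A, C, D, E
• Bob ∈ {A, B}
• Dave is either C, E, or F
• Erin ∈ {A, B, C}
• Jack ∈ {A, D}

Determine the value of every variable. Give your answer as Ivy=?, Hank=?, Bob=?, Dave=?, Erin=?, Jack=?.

Ivy must be B (only option left). Strike B from Bob, Erin.
That leaves Bob = A. Eliminate A elsewhere: Hank, Erin, Jack.
Erin's domain is down to {C}, so Erin = C. Strike C from Hank, Dave.
That leaves Jack = D. Eliminate D elsewhere: Hank.
That leaves Hank = E. Strike E from Dave.
Dave has just one choice, so Dave = F.

Ivy=B, Hank=E, Bob=A, Dave=F, Erin=C, Jack=D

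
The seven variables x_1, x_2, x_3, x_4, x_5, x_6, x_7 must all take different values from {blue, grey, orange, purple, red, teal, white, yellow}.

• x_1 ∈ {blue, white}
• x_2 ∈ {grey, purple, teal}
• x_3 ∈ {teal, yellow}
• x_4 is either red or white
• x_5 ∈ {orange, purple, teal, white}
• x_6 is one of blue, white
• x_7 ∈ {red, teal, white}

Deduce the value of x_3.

yellow

The 2 variables x_1 and x_6 are confined to {blue, white}, which locks those values in; drop them from x_4, x_5, x_7.
That leaves x_4 = red. Eliminate red elsewhere: x_7.
x_7 must be teal (only option left). Strike teal from x_2, x_3, x_5.
So x_3 = yellow.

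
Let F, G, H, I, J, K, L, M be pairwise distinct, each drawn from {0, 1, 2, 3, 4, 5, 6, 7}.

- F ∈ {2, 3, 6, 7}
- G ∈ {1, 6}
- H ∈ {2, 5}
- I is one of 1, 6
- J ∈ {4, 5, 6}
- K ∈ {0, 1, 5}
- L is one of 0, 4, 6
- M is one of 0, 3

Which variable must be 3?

M

The 8 variables together cover exactly {0, 1, 2, 3, 4, 5, 6, 7} — 8 values for 8 variables — and 7 appears only in F's list, so F = 7.
The 7 still-open variables together cover exactly {0, 1, 2, 3, 4, 5, 6} — 7 values for 7 variables — and 2 appears only in H's list, so H = 2.
Among the 6 still-open variables, 3 fits only M (and all 6 values in {0, 1, 3, 4, 5, 6} must be used), so M = 3.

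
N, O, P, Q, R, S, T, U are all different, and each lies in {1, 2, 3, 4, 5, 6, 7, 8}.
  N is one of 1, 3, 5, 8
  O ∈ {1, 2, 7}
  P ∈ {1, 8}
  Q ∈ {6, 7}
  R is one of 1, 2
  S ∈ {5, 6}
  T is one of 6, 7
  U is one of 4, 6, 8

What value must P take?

8

Among the 8 variables, 3 fits only N (and all 8 values in {1, 2, 3, 4, 5, 6, 7, 8} must be used), so N = 3.
The 7 still-open variables together cover exactly {1, 2, 4, 5, 6, 7, 8} — 7 values for 7 variables — and 4 appears only in U's list, so U = 4.
The 6 still-open variables draw from only 6 values {1, 2, 5, 6, 7, 8}, so each is used; only S can be 5, hence S = 5.
The 5 still-open variables draw from only 5 values {1, 2, 6, 7, 8}, so each is used; only P can be 8, hence P = 8.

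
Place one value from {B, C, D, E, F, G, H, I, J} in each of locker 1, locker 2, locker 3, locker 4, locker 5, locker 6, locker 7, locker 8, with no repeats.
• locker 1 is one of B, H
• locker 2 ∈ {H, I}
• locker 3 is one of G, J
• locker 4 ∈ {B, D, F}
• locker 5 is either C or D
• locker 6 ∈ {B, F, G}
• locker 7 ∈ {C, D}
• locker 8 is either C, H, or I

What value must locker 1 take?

Among the 8 variables, J fits only locker 3 (and all 8 values in {B, C, D, F, G, H, I, J} must be used), so locker 3 = J.
The 7 still-open variables draw from only 7 values {B, C, D, F, G, H, I}, so each is used; only locker 6 can be G, hence locker 6 = G.
Among the 6 still-open variables, F fits only locker 4 (and all 6 values in {B, C, D, F, H, I} must be used), so locker 4 = F.
The 5 still-open variables draw from only 5 values {B, C, D, H, I}, so each is used; only locker 1 can be B, hence locker 1 = B.

B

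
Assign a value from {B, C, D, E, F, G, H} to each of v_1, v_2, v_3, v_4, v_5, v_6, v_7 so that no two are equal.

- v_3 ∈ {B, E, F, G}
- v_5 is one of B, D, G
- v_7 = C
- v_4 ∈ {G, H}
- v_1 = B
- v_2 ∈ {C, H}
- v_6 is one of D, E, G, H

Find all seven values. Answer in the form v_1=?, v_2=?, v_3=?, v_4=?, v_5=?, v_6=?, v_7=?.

v_1=B, v_2=H, v_3=F, v_4=G, v_5=D, v_6=E, v_7=C

v_1 has just one choice, so v_1 = B. So v_3, v_5 can't be B.
That leaves v_7 = C. Remove C from v_2.
v_2's domain is down to {H}, so v_2 = H. So v_4, v_6 can't be H.
v_4 has just one choice, so v_4 = G. So v_3, v_5, v_6 can't be G.
v_5 must be D (only option left). Eliminate D elsewhere: v_6.
v_6 must be E (only option left). Strike E from v_3.
v_3 has just one choice, so v_3 = F.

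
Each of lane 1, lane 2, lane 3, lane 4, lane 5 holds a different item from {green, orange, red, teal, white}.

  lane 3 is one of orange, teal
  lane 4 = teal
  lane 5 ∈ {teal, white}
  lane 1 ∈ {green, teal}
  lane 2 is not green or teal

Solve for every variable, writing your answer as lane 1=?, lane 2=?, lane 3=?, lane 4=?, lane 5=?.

lane 4 has just one choice, so lane 4 = teal. So lane 1, lane 3, lane 5 can't be teal.
lane 5 must be white (only option left). Eliminate white elsewhere: lane 2.
lane 1 has just one choice, so lane 1 = green.
That leaves lane 3 = orange. Eliminate orange elsewhere: lane 2.
That leaves lane 2 = red.

lane 1=green, lane 2=red, lane 3=orange, lane 4=teal, lane 5=white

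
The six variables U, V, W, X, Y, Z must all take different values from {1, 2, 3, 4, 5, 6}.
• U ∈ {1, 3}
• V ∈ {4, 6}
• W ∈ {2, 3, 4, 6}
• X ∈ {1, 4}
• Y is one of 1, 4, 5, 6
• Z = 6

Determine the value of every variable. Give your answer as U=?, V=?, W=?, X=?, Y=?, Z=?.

Z's domain is down to {6}, so Z = 6. Strike 6 from V, W, Y.
V's domain is down to {4}, so V = 4. Remove 4 from W, X, Y.
That leaves X = 1. Eliminate 1 elsewhere: U, Y.
Y must be 5 (only option left).
U has just one choice, so U = 3. Eliminate 3 elsewhere: W.
W must be 2 (only option left).

U=3, V=4, W=2, X=1, Y=5, Z=6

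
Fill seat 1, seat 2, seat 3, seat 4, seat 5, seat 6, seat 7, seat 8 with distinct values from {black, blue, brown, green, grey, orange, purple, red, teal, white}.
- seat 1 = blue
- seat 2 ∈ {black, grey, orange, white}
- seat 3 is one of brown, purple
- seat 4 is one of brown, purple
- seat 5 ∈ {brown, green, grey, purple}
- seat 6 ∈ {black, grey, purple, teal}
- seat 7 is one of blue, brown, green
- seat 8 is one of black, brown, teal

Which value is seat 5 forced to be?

grey

seat 1 must be blue (only option left). So seat 7 can't be blue.
seat 3 and seat 4 between them cover only {brown, purple} — a naked pair. Remove those values from seat 5, seat 6, seat 7, seat 8.
That leaves seat 7 = green. So seat 5 can't be green.
So seat 5 = grey.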